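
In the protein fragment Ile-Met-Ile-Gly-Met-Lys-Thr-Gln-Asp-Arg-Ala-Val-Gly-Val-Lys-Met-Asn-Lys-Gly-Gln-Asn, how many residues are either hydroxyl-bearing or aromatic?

Hydroxyl-bearing: S, T, Y. Aromatic: F, W, Y.
Hydroxyl-bearing residues here: Thr7 (1).
Aromatic residues here: none (0).
(Y belongs to both groups, but none appear in this sequence.) Total = 1 + 0 = 1.

1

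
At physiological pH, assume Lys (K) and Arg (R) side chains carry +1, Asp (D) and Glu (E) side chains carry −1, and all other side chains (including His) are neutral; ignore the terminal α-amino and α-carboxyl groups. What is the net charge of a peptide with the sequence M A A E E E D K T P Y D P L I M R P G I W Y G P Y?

Positive (K, R): K8, R17 → +2.
Negative (D, E): E4, E5, E6, D7, D12 → −5.
Net charge = (+2) + (−5) = −3.

-3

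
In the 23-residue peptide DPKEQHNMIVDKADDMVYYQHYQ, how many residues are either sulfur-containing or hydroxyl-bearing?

5

Sulfur-containing: C, M. Hydroxyl-bearing: S, T, Y.
Sulfur-containing residues here: M8, M16 (2).
Hydroxyl-bearing residues here: Y18, Y19, Y22 (3).
The two groups share no amino acid, so total = 2 + 3 = 5.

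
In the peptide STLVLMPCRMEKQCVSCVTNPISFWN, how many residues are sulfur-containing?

Cysteine (C, thiol) and methionine (M, thioether) are the two sulfur-containing amino acids.
Matching residues: M6, C8, M10, C14, C17.

5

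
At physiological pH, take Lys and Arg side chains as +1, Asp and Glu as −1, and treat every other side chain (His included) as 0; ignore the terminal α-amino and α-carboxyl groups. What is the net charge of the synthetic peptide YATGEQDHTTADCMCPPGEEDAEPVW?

Positive (K, R): none → +0.
Negative (D, E): E5, D7, D12, E19, E20, D21, E23 → −7.
Net charge = (+0) + (−7) = −7.

-7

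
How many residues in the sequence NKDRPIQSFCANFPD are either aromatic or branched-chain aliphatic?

Aromatic: F, W, Y. Branched-chain aliphatic: I, L, V.
Aromatic residues here: F9, F13 (2).
Branched-chain aliphatic residues here: I6 (1).
The two groups share no amino acid, so total = 2 + 1 = 3.

3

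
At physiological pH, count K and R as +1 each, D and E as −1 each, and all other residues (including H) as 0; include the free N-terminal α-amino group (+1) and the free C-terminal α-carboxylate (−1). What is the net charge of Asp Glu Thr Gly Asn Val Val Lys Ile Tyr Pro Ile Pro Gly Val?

Positive (K, R): Lys8 → +1.
Negative (D, E): Asp1, Glu2 → −2.
The N-terminus (+1) and C-terminus (−1) cancel.
Net charge = (+1) + (−2) = −1.

-1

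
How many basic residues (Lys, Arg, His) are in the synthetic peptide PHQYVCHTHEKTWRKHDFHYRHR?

Matching residues: H2, H7, H9, K11, R14, K15, H16, H19, R21, H22, R23.

11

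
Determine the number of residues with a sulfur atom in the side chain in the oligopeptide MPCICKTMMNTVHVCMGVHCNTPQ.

8

Only Cys (C) and Met (M) have a sulfur atom in the side chain.
Matching residues: M1, C3, C5, M8, M9, C15, M16, C20.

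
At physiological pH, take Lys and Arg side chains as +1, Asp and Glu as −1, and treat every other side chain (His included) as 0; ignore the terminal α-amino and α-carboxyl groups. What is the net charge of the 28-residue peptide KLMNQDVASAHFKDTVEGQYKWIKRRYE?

Positive (K, R): K1, K13, K21, K24, R25, R26 → +6.
Negative (D, E): D6, D14, E17, E28 → −4.
Net charge = (+6) + (−4) = +2.

+2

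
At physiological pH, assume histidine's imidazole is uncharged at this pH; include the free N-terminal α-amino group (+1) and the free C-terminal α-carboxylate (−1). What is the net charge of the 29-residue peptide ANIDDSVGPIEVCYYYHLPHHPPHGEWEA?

-5

The side chains ionized at physiological pH are Lys/Arg (+1) and Asp/Glu (−1); with His treated as neutral, nothing else contributes.
Positive (K, R): none → +0.
Negative (D, E): D4, D5, E11, E26, E28 → −5.
The N-terminus (+1) and C-terminus (−1) cancel.
Net charge = (+0) + (−5) = −5.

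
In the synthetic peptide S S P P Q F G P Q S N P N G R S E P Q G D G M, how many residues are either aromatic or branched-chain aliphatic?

1

Aromatic: F, W, Y. Branched-chain aliphatic: I, L, V.
Aromatic residues here: F6 (1).
Branched-chain aliphatic residues here: none (0).
The two groups share no amino acid, so total = 1 + 0 = 1.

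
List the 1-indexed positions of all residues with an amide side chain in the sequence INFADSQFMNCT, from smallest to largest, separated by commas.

Only N (asparagine) and Q (glutamine) carry a side-chain carboxamide.
Matching residues: N2, Q7, N10.

2, 7, 10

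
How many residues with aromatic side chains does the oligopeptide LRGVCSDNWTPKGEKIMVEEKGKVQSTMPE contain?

The aromatic amino acids are Phe (F, benzyl), Trp (W, indole), and Tyr (Y, phenol).
Matching residues: W9.

1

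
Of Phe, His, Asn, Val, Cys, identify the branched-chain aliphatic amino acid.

Valine (V), leucine (L), and isoleucine (I) are the branched-chain amino acids.
Of the listed options, only Val belongs to this group.

Val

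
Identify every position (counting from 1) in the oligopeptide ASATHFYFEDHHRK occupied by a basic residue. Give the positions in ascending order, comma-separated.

The basic amino acids are Lys (K), Arg (R), and His (H).
Matching residues: H5, H11, H12, R13, K14.

5, 11, 12, 13, 14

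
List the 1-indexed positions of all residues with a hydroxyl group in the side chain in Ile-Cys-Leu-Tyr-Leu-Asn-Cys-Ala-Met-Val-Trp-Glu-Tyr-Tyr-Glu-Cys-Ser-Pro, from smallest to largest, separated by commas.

Serine (S), threonine (T), and tyrosine (Y) each carry a hydroxyl group on the side chain.
Matching residues: Tyr4, Tyr13, Tyr14, Ser17.

4, 13, 14, 17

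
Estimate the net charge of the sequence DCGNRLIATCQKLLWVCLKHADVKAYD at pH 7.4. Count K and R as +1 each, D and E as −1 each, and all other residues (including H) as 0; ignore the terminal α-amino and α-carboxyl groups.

Positive (K, R): R5, K12, K19, K24 → +4.
Negative (D, E): D1, D22, D27 → −3.
Net charge = (+4) + (−3) = +1.

+1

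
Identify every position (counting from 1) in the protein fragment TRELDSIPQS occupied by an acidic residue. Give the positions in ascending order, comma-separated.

3, 5

Aspartate (D) and glutamate (E) have carboxylic-acid side chains and are the acidic amino acids.
Matching residues: E3, D5.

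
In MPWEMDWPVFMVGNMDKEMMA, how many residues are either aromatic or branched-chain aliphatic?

Aromatic: F, W, Y. Branched-chain aliphatic: I, L, V.
Aromatic residues here: W3, W7, F10 (3).
Branched-chain aliphatic residues here: V9, V12 (2).
The two groups share no amino acid, so total = 3 + 2 = 5.

5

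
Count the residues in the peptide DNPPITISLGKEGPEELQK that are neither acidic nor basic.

Acidic: D, E. Basic: K, R, H. All other residues are neither.
Matching residues: N2, P3, P4, I5, T6, I7, S8, L9, G10, G13, P14, L17, Q18.

13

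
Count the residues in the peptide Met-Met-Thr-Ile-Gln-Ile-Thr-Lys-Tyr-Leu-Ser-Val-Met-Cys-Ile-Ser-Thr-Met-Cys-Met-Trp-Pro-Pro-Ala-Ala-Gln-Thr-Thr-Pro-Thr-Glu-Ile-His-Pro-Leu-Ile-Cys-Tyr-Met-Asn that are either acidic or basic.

Acidic: D, E. Basic: H, K, R.
Acidic residues here: Glu31 (1).
Basic residues here: Lys8, His33 (2).
The two groups share no amino acid, so total = 1 + 2 = 3.

3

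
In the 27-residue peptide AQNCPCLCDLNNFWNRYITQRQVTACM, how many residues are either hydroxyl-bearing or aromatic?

Hydroxyl-bearing: S, T, Y. Aromatic: F, W, Y.
Hydroxyl-bearing residues here: Y17, T19, T24 (3).
Aromatic residues here: F13, W14, Y17 (3).
Y is in both groups, so the 1 Y residue must not be double-counted.
Total = 3 + 3 − 1 = 5.

5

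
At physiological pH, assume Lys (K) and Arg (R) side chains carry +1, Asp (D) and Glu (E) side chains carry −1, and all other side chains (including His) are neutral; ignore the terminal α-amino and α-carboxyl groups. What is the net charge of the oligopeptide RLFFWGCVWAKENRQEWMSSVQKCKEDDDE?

Positive (K, R): R1, K11, R14, K23, K25 → +5.
Negative (D, E): E12, E16, E26, D27, D28, D29, E30 → −7.
Net charge = (+5) + (−7) = −2.

-2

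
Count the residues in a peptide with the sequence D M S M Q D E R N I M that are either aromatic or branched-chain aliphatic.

Aromatic: F, W, Y. Branched-chain aliphatic: I, L, V.
Aromatic residues here: none (0).
Branched-chain aliphatic residues here: I10 (1).
The two groups share no amino acid, so total = 0 + 1 = 1.

1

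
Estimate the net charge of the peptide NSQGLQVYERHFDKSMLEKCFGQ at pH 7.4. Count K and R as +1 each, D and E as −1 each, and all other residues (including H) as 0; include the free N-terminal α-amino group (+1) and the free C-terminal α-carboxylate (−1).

0

Positive (K, R): R10, K14, K19 → +3.
Negative (D, E): E9, D13, E18 → −3.
The N-terminus (+1) and C-terminus (−1) cancel.
Net charge = (+3) + (−3) = 0.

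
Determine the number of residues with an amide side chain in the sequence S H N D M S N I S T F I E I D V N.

Only N (asparagine) and Q (glutamine) carry a side-chain carboxamide.
Matching residues: N3, N7, N17.

3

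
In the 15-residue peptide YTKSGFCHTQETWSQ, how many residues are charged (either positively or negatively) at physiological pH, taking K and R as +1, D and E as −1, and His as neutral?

Charged side chains at pH ~7.4: K, R (positive); D, E (negative).
Matching residues: K3, E11.

2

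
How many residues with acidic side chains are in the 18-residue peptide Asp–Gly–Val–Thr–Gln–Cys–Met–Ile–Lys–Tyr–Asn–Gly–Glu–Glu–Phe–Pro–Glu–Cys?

The acidic residues are Asp (D) and Glu (E), whose side chains end in a carboxylate group.
Matching residues: Asp1, Glu13, Glu14, Glu17.

4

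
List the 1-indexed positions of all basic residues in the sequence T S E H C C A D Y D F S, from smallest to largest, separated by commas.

4

The basic amino acids are Lys (K), Arg (R), and His (H).
Matching residues: H4.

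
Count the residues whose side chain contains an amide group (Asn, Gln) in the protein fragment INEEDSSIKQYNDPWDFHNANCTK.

Matching residues: N2, Q10, N12, N19, N21.

5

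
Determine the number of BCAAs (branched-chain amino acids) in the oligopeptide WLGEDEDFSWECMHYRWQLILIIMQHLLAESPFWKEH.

The BCAAs are Val, Leu, and Ile — aliphatic side chains with a branch point.
Matching residues: L2, L19, I20, L21, I22, I23, L27, L28.

8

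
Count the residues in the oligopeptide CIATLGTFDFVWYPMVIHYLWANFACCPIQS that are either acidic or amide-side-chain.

3

Acidic: D, E. Amide-side-chain: N, Q.
Acidic residues here: D9 (1).
Amide-side-chain residues here: N23, Q30 (2).
The two groups share no amino acid, so total = 1 + 2 = 3.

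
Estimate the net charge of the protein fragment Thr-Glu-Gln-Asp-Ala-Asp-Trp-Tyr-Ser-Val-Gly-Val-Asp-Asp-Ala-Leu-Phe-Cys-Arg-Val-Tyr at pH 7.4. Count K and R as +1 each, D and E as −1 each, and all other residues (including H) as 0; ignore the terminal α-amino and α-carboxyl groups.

Positive (K, R): Arg19 → +1.
Negative (D, E): Glu2, Asp4, Asp6, Asp13, Asp14 → −5.
Net charge = (+1) + (−5) = −4.

-4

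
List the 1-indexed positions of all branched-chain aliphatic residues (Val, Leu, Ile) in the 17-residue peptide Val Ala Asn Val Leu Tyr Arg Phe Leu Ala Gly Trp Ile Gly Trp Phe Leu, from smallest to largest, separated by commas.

1, 4, 5, 9, 13, 17

Matching residues: Val1, Val4, Leu5, Leu9, Ile13, Leu17.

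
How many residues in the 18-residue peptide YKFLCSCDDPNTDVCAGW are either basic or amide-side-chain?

2

Basic: H, K, R. Amide-side-chain: N, Q.
Basic residues here: K2 (1).
Amide-side-chain residues here: N11 (1).
The two groups share no amino acid, so total = 1 + 1 = 2.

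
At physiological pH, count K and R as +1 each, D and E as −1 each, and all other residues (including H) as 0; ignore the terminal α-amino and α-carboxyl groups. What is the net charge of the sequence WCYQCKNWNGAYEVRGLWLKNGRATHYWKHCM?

Positive (K, R): K6, R15, K20, R23, K29 → +5.
Negative (D, E): E13 → −1.
Net charge = (+5) + (−1) = +4.

+4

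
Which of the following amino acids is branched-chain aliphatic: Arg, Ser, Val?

V, L, and I make up the branched-chain aliphatic group.
Of the listed options, only Val belongs to this group.

Val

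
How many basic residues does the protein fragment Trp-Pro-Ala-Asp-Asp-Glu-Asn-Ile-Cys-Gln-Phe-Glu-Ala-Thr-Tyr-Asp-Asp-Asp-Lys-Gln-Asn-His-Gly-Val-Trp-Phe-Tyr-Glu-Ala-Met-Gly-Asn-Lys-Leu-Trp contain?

K, R, and H are the three residues with basic side chains (ε-amine, guanidinium, and imidazole respectively).
Matching residues: Lys19, His22, Lys33.

3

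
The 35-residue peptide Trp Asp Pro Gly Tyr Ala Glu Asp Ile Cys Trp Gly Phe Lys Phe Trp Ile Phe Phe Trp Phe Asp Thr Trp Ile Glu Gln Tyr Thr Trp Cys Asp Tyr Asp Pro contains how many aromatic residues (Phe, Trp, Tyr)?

14

Matching residues: Trp1, Tyr5, Trp11, Phe13, Phe15, Trp16, Phe18, Phe19, Trp20, Phe21, Trp24, Tyr28, Trp30, Tyr33.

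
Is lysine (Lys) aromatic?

Phenylalanine (F), tryptophan (W), and tyrosine (Y) have aromatic ring side chains.
Lysine is not in this group.

No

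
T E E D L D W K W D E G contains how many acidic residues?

6

The acidic residues are Asp (D) and Glu (E), whose side chains end in a carboxylate group.
Matching residues: E2, E3, D4, D6, D10, E11.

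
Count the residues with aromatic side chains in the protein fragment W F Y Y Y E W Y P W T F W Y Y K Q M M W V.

The aromatic amino acids are Phe (F, benzyl), Trp (W, indole), and Tyr (Y, phenol).
Matching residues: W1, F2, Y3, Y4, Y5, W7, Y8, W10, F12, W13, Y14, Y15, W20.

13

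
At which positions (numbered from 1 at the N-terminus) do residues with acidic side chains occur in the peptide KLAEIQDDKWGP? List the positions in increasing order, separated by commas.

The acidic residues are Asp (D) and Glu (E), whose side chains end in a carboxylate group.
Matching residues: E4, D7, D8.

4, 7, 8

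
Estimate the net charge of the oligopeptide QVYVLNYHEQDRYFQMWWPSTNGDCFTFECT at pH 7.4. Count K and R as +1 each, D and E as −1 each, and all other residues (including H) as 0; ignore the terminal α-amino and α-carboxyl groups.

-3

Positive (K, R): R12 → +1.
Negative (D, E): E9, D11, D24, E29 → −4.
Net charge = (+1) + (−4) = −3.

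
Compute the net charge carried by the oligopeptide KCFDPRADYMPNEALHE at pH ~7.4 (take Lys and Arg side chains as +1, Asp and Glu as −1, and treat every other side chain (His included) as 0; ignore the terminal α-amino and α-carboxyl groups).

Positive (K, R): K1, R6 → +2.
Negative (D, E): D4, D8, E13, E17 → −4.
Net charge = (+2) + (−4) = −2.

-2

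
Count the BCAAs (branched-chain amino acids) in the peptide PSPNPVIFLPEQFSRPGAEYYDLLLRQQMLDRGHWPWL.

8

V, L, and I make up the branched-chain aliphatic group.
Matching residues: V6, I7, L9, L23, L24, L25, L30, L38.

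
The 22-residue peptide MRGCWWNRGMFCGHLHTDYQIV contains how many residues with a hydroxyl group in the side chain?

Serine (S), threonine (T), and tyrosine (Y) each carry a hydroxyl group on the side chain.
Matching residues: T17, Y19.

2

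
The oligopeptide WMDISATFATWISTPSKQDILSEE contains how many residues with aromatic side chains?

3

F, W, and Y each carry an aromatic ring on the side chain.
Matching residues: W1, F8, W11.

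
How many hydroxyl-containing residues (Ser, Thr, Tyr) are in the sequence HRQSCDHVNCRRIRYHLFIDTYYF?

Matching residues: S4, Y15, T21, Y22, Y23.

5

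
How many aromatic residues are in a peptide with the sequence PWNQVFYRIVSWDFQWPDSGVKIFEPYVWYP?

The aromatic amino acids are Phe (F, benzyl), Trp (W, indole), and Tyr (Y, phenol).
Matching residues: W2, F6, Y7, W12, F14, W16, F24, Y27, W29, Y30.

10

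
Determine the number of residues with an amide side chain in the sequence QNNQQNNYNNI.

Only N (asparagine) and Q (glutamine) carry a side-chain carboxamide.
Matching residues: Q1, N2, N3, Q4, Q5, N6, N7, N9, N10.

9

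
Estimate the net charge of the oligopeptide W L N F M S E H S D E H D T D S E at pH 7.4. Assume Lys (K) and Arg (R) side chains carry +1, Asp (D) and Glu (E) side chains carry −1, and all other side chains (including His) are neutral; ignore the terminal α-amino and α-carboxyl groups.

-6

Positive (K, R): none → +0.
Negative (D, E): E7, D10, E11, D13, D15, E17 → −6.
Net charge = (+0) + (−6) = −6.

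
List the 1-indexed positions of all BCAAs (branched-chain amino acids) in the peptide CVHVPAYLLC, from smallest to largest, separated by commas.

2, 4, 8, 9

Valine (V), leucine (L), and isoleucine (I) are the branched-chain amino acids.
Matching residues: V2, V4, L8, L9.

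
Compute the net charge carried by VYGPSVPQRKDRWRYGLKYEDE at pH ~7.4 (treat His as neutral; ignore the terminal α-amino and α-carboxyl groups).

+1

Near pH 7.4, K and R contribute +1 each, D and E contribute −1 each, and every other side chain (His included, as stated) is uncharged.
Positive (K, R): R9, K10, R12, R14, K18 → +5.
Negative (D, E): D11, E20, D21, E22 → −4.
Net charge = (+5) + (−4) = +1.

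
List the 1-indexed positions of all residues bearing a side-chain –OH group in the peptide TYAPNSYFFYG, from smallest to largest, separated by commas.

Serine (S), threonine (T), and tyrosine (Y) each carry a hydroxyl group on the side chain.
Matching residues: T1, Y2, S6, Y7, Y10.

1, 2, 6, 7, 10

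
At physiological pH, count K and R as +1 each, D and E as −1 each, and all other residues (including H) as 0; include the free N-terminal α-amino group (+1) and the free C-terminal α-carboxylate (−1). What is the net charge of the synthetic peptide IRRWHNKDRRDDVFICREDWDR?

+1

Positive (K, R): R2, R3, K7, R9, R10, R17, R22 → +7.
Negative (D, E): D8, D11, D12, E18, D19, D21 → −6.
The N-terminus (+1) and C-terminus (−1) cancel.
Net charge = (+7) + (−6) = +1.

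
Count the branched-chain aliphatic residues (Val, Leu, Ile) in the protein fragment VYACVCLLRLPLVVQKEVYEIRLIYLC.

13

Matching residues: V1, V5, L7, L8, L10, L12, V13, V14, V18, I21, L23, I24, L26.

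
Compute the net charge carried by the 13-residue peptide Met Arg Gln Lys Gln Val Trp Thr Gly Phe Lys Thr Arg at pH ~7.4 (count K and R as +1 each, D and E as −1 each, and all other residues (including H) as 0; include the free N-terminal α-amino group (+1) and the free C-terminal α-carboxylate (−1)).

Positive (K, R): Arg2, Lys4, Lys11, Arg13 → +4.
Negative (D, E): none → −0.
The N-terminus (+1) and C-terminus (−1) cancel.
Net charge = (+4) + (−0) = +4.

+4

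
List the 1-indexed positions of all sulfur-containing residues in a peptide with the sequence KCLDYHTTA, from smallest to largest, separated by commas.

2

The sulfur-bearing residues are cysteine (–SH) and methionine (–S–CH₃).
Matching residues: C2.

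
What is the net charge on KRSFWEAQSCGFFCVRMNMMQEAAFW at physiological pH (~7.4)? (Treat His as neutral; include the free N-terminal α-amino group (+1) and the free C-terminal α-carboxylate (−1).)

+1

Near pH 7.4, K and R contribute +1 each, D and E contribute −1 each, and every other side chain (His included, as stated) is uncharged.
Positive (K, R): K1, R2, R16 → +3.
Negative (D, E): E6, E22 → −2.
The N-terminus (+1) and C-terminus (−1) cancel.
Net charge = (+3) + (−2) = +1.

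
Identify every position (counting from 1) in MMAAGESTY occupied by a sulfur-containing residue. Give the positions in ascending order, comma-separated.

1, 2

Only Cys (C) and Met (M) have a sulfur atom in the side chain.
Matching residues: M1, M2.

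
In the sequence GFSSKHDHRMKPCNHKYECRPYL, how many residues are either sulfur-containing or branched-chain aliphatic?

Sulfur-containing: C, M. Branched-chain aliphatic: I, L, V.
Sulfur-containing residues here: M10, C13, C19 (3).
Branched-chain aliphatic residues here: L23 (1).
The two groups share no amino acid, so total = 3 + 1 = 4.

4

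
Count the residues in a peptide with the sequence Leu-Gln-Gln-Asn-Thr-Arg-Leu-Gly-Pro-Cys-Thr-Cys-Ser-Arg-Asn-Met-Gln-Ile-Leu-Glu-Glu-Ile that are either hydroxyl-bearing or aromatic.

Hydroxyl-bearing: S, T, Y. Aromatic: F, W, Y.
Hydroxyl-bearing residues here: Thr5, Thr11, Ser13 (3).
Aromatic residues here: none (0).
(Y belongs to both groups, but none appear in this sequence.) Total = 3 + 0 = 3.

3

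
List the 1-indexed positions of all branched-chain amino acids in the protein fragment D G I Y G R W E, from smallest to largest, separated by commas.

3

Valine (V), leucine (L), and isoleucine (I) are the branched-chain amino acids.
Matching residues: I3.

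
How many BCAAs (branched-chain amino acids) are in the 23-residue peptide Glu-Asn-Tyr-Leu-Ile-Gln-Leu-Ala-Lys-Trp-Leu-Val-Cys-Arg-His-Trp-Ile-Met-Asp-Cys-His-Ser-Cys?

6

The BCAAs are Val, Leu, and Ile — aliphatic side chains with a branch point.
Matching residues: Leu4, Ile5, Leu7, Leu11, Val12, Ile17.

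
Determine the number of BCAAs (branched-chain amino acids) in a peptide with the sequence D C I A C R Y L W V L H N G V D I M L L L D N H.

9

Valine (V), leucine (L), and isoleucine (I) are the branched-chain amino acids.
Matching residues: I3, L8, V10, L11, V15, I17, L19, L20, L21.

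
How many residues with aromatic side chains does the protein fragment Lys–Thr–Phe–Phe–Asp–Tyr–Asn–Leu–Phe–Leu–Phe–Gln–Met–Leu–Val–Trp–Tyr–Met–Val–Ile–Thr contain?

F, W, and Y each carry an aromatic ring on the side chain.
Matching residues: Phe3, Phe4, Tyr6, Phe9, Phe11, Trp16, Tyr17.

7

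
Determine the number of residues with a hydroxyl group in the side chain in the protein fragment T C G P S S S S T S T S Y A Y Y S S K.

14

The –OH-bearing residues are Ser, Thr (aliphatic alcohols), and Tyr (phenol).
Matching residues: T1, S5, S6, S7, S8, T9, S10, T11, S12, Y13, Y15, Y16, S17, S18.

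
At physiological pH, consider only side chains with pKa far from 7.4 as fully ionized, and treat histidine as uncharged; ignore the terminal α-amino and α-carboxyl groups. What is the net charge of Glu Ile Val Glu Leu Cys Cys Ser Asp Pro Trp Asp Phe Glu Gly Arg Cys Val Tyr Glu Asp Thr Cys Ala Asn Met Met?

-6

The side chains ionized at physiological pH are Lys/Arg (+1) and Asp/Glu (−1); with His treated as neutral, nothing else contributes.
Positive (K, R): Arg16 → +1.
Negative (D, E): Glu1, Glu4, Asp9, Asp12, Glu14, Glu20, Asp21 → −7.
Net charge = (+1) + (−7) = −6.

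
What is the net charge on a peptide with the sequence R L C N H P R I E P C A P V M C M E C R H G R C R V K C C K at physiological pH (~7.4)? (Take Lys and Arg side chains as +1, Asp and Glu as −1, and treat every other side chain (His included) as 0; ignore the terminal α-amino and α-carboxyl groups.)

+5

Positive (K, R): R1, R7, R20, R23, R25, K27, K30 → +7.
Negative (D, E): E9, E18 → −2.
Net charge = (+7) + (−2) = +5.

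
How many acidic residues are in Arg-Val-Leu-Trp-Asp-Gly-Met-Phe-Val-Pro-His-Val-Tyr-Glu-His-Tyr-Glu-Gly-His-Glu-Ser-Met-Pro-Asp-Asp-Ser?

6

The acidic residues are Asp (D) and Glu (E), whose side chains end in a carboxylate group.
Matching residues: Asp5, Glu14, Glu17, Glu20, Asp24, Asp25.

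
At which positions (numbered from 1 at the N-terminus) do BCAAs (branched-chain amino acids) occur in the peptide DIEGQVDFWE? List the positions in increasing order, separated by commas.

2, 6

Valine (V), leucine (L), and isoleucine (I) are the branched-chain amino acids.
Matching residues: I2, V6.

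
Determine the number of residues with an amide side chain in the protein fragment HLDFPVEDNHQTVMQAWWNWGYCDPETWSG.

4

Asparagine (N) and glutamine (Q) have uncharged amide side chains.
Matching residues: N9, Q11, Q15, N19.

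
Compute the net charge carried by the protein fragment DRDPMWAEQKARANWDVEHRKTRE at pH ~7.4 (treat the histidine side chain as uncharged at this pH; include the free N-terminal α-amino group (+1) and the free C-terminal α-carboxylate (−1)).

0

At pH ~7.4 the Lys and Arg side chains are protonated (+1), the Asp and Glu side chains are deprotonated (−1), and with His taken as neutral all other side chains carry no charge.
Positive (K, R): R2, K10, R12, R20, K21, R23 → +6.
Negative (D, E): D1, D3, E8, D16, E18, E24 → −6.
The N-terminus (+1) and C-terminus (−1) cancel.
Net charge = (+6) + (−6) = 0.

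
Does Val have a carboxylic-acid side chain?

No

Only D (aspartate) and E (glutamate) carry a side-chain carboxylic acid.
Valine is not in this group.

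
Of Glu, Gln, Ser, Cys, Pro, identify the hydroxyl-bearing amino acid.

S, T, and Y are the three residues with a side-chain hydroxyl.
Of the listed options, only Ser belongs to this group.

Ser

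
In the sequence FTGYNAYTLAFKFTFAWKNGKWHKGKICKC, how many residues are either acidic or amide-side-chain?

Acidic: D, E. Amide-side-chain: N, Q.
Acidic residues here: none (0).
Amide-side-chain residues here: N5, N19 (2).
The two groups share no amino acid, so total = 0 + 2 = 2.

2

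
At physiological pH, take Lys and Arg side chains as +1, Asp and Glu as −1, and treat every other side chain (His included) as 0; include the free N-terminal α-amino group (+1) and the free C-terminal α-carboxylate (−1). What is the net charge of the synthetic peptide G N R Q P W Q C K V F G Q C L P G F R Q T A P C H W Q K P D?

Positive (K, R): R3, K9, R19, K28 → +4.
Negative (D, E): D30 → −1.
The N-terminus (+1) and C-terminus (−1) cancel.
Net charge = (+4) + (−1) = +3.

+3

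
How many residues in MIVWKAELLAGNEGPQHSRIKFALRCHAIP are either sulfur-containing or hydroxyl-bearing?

3

Sulfur-containing: C, M. Hydroxyl-bearing: S, T, Y.
Sulfur-containing residues here: M1, C26 (2).
Hydroxyl-bearing residues here: S18 (1).
The two groups share no amino acid, so total = 2 + 1 = 3.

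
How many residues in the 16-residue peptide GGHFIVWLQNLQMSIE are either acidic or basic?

2

Acidic: D, E. Basic: H, K, R.
Acidic residues here: E16 (1).
Basic residues here: H3 (1).
The two groups share no amino acid, so total = 1 + 1 = 2.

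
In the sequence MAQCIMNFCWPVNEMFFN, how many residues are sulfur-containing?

5

The sulfur-bearing residues are cysteine (–SH) and methionine (–S–CH₃).
Matching residues: M1, C4, M6, C9, M15.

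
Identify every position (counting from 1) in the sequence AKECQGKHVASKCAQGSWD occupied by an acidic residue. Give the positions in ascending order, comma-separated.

Aspartate (D) and glutamate (E) have carboxylic-acid side chains and are the acidic amino acids.
Matching residues: E3, D19.

3, 19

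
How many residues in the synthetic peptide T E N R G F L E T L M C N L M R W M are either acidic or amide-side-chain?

Acidic: D, E. Amide-side-chain: N, Q.
Acidic residues here: E2, E8 (2).
Amide-side-chain residues here: N3, N13 (2).
The two groups share no amino acid, so total = 2 + 2 = 4.

4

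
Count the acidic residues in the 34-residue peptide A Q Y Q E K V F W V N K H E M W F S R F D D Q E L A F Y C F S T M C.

5

Aspartate (D) and glutamate (E) have carboxylic-acid side chains and are the acidic amino acids.
Matching residues: E5, E14, D21, D22, E24.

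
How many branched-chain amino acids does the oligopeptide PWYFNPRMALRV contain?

V, L, and I make up the branched-chain aliphatic group.
Matching residues: L10, V12.

2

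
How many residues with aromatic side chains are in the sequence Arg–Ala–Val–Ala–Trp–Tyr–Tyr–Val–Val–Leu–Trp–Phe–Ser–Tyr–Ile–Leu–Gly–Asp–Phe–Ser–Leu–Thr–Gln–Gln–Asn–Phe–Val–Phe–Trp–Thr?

10

Phenylalanine (F), tryptophan (W), and tyrosine (Y) have aromatic ring side chains.
Matching residues: Trp5, Tyr6, Tyr7, Trp11, Phe12, Tyr14, Phe19, Phe26, Phe28, Trp29.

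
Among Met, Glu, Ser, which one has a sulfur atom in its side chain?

Met

Only Cys (C) and Met (M) have a sulfur atom in the side chain.
Of the listed options, only Met belongs to this group.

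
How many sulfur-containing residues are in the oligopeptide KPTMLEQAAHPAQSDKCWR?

2

The sulfur-bearing residues are cysteine (–SH) and methionine (–S–CH₃).
Matching residues: M4, C17.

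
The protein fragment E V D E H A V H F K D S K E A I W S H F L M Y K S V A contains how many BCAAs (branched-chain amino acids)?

5

Valine (V), leucine (L), and isoleucine (I) are the branched-chain amino acids.
Matching residues: V2, V7, I16, L21, V26.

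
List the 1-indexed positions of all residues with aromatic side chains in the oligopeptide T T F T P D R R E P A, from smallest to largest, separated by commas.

3

Phenylalanine (F), tryptophan (W), and tyrosine (Y) have aromatic ring side chains.
Matching residues: F3.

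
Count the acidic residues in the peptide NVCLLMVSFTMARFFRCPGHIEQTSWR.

Aspartate (D) and glutamate (E) have carboxylic-acid side chains and are the acidic amino acids.
Matching residues: E22.

1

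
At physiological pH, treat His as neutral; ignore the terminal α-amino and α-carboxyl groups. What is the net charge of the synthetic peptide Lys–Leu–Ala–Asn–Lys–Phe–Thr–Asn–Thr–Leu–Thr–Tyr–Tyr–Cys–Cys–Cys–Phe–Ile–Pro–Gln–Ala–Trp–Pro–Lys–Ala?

The side chains ionized at physiological pH are Lys/Arg (+1) and Asp/Glu (−1); with His treated as neutral, nothing else contributes.
Positive (K, R): Lys1, Lys5, Lys24 → +3.
Negative (D, E): none → −0.
Net charge = (+3) + (−0) = +3.

+3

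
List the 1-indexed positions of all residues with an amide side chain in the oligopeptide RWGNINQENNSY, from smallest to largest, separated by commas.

4, 6, 7, 9, 10

Only N (asparagine) and Q (glutamine) carry a side-chain carboxamide.
Matching residues: N4, N6, Q7, N9, N10.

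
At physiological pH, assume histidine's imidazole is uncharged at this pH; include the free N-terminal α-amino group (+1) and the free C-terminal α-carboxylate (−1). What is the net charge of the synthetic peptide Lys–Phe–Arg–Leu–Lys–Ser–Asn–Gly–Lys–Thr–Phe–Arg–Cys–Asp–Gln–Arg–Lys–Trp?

+6

At pH ~7.4 the Lys and Arg side chains are protonated (+1), the Asp and Glu side chains are deprotonated (−1), and with His taken as neutral all other side chains carry no charge.
Positive (K, R): Lys1, Arg3, Lys5, Lys9, Arg12, Arg16, Lys17 → +7.
Negative (D, E): Asp14 → −1.
The N-terminus (+1) and C-terminus (−1) cancel.
Net charge = (+7) + (−1) = +6.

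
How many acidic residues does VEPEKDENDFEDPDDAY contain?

9

Aspartate (D) and glutamate (E) have carboxylic-acid side chains and are the acidic amino acids.
Matching residues: E2, E4, D6, E7, D9, E11, D12, D14, D15.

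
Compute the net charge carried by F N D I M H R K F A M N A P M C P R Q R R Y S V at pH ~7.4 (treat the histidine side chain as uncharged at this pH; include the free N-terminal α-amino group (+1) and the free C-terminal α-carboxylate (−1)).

+4

The side chains ionized at physiological pH are Lys/Arg (+1) and Asp/Glu (−1); with His treated as neutral, nothing else contributes.
Positive (K, R): R7, K8, R18, R20, R21 → +5.
Negative (D, E): D3 → −1.
The N-terminus (+1) and C-terminus (−1) cancel.
Net charge = (+5) + (−1) = +4.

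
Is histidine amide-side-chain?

No

The amide-side-chain residues are Asn (N) and Gln (Q).
Histidine is not in this group.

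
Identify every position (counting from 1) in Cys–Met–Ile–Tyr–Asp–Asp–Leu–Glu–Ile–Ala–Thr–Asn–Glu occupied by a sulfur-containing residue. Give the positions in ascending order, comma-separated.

Only Cys (C) and Met (M) have a sulfur atom in the side chain.
Matching residues: Cys1, Met2.

1, 2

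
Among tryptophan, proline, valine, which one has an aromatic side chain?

Phenylalanine (F), tryptophan (W), and tyrosine (Y) have aromatic ring side chains.
Of the listed options, only tryptophan belongs to this group.

tryptophan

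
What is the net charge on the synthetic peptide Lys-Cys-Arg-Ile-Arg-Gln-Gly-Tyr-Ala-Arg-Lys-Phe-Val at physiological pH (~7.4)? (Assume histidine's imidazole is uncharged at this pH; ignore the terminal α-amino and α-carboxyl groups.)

The side chains ionized at physiological pH are Lys/Arg (+1) and Asp/Glu (−1); with His treated as neutral, nothing else contributes.
Positive (K, R): Lys1, Arg3, Arg5, Arg10, Lys11 → +5.
Negative (D, E): none → −0.
Net charge = (+5) + (−0) = +5.

+5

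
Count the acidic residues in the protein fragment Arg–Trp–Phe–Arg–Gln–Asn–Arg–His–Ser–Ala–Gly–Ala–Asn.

Only D (aspartate) and E (glutamate) carry a side-chain carboxylic acid.
None of the 13 residues belong to this group.

0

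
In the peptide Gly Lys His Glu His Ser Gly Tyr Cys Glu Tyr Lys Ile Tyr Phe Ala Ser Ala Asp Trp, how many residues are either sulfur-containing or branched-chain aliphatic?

2

Sulfur-containing: C, M. Branched-chain aliphatic: I, L, V.
Sulfur-containing residues here: Cys9 (1).
Branched-chain aliphatic residues here: Ile13 (1).
The two groups share no amino acid, so total = 1 + 1 = 2.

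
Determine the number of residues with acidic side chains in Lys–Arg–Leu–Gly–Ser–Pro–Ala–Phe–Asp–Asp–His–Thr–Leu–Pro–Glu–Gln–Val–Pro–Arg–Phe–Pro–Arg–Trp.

3

Aspartate (D) and glutamate (E) have carboxylic-acid side chains and are the acidic amino acids.
Matching residues: Asp9, Asp10, Glu15.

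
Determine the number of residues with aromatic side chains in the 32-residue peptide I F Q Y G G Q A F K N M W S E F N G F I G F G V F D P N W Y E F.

Phenylalanine (F), tryptophan (W), and tyrosine (Y) have aromatic ring side chains.
Matching residues: F2, Y4, F9, W13, F16, F19, F22, F25, W29, Y30, F32.

11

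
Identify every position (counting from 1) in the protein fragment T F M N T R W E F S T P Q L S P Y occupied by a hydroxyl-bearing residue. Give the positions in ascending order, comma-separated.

The –OH-bearing residues are Ser, Thr (aliphatic alcohols), and Tyr (phenol).
Matching residues: T1, T5, S10, T11, S15, Y17.

1, 5, 10, 11, 15, 17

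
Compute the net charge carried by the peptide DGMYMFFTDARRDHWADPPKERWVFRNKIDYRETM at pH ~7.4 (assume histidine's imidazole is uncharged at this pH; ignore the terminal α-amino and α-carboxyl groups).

Near pH 7.4, K and R contribute +1 each, D and E contribute −1 each, and every other side chain (His included, as stated) is uncharged.
Positive (K, R): R11, R12, K20, R22, R26, K28, R32 → +7.
Negative (D, E): D1, D9, D13, D17, E21, D30, E33 → −7.
Net charge = (+7) + (−7) = 0.

0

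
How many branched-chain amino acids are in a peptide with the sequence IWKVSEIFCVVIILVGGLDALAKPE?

Valine (V), leucine (L), and isoleucine (I) are the branched-chain amino acids.
Matching residues: I1, V4, I7, V10, V11, I12, I13, L14, V15, L18, L21.

11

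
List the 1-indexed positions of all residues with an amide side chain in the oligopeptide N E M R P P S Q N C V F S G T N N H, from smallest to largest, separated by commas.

1, 8, 9, 16, 17

Asparagine (N) and glutamine (Q) have uncharged amide side chains.
Matching residues: N1, Q8, N9, N16, N17.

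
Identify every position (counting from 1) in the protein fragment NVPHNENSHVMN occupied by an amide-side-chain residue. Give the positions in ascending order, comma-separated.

1, 5, 7, 12

Matching residues: N1, N5, N7, N12.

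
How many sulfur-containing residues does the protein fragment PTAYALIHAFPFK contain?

0

Only Cys (C) and Met (M) have a sulfur atom in the side chain.
None of the 13 residues belong to this group.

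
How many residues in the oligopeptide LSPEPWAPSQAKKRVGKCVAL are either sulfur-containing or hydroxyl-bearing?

Sulfur-containing: C, M. Hydroxyl-bearing: S, T, Y.
Sulfur-containing residues here: C18 (1).
Hydroxyl-bearing residues here: S2, S9 (2).
The two groups share no amino acid, so total = 1 + 2 = 3.

3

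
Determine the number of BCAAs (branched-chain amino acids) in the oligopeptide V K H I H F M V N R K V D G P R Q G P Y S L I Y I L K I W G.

Valine (V), leucine (L), and isoleucine (I) are the branched-chain amino acids.
Matching residues: V1, I4, V8, V12, L22, I23, I25, L26, I28.

9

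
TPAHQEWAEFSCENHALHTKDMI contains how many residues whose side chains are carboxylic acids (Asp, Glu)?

Matching residues: E6, E9, E13, D21.

4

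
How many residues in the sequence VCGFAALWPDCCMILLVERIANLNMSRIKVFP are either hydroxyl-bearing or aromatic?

Hydroxyl-bearing: S, T, Y. Aromatic: F, W, Y.
Hydroxyl-bearing residues here: S26 (1).
Aromatic residues here: F4, W8, F31 (3).
(Y belongs to both groups, but none appear in this sequence.) Total = 1 + 3 = 4.

4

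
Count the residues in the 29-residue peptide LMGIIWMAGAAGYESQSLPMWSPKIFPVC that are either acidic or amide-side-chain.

2

Acidic: D, E. Amide-side-chain: N, Q.
Acidic residues here: E14 (1).
Amide-side-chain residues here: Q16 (1).
The two groups share no amino acid, so total = 1 + 1 = 2.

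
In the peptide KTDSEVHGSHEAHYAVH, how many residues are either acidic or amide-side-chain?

3

Acidic: D, E. Amide-side-chain: N, Q.
Acidic residues here: D3, E5, E11 (3).
Amide-side-chain residues here: none (0).
The two groups share no amino acid, so total = 3 + 0 = 3.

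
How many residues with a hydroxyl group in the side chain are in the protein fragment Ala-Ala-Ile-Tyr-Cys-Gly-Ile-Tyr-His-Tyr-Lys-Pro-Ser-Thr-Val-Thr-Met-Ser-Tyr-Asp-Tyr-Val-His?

The –OH-bearing residues are Ser, Thr (aliphatic alcohols), and Tyr (phenol).
Matching residues: Tyr4, Tyr8, Tyr10, Ser13, Thr14, Thr16, Ser18, Tyr19, Tyr21.

9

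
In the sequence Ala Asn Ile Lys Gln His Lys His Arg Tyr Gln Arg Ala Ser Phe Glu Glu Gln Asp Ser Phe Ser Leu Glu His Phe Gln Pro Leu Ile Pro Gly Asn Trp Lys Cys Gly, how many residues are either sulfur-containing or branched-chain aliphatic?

5

Sulfur-containing: C, M. Branched-chain aliphatic: I, L, V.
Sulfur-containing residues here: Cys36 (1).
Branched-chain aliphatic residues here: Ile3, Leu23, Leu29, Ile30 (4).
The two groups share no amino acid, so total = 1 + 4 = 5.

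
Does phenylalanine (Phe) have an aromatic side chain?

Phenylalanine (F), tryptophan (W), and tyrosine (Y) have aromatic ring side chains.
Phenylalanine is in this group.

Yes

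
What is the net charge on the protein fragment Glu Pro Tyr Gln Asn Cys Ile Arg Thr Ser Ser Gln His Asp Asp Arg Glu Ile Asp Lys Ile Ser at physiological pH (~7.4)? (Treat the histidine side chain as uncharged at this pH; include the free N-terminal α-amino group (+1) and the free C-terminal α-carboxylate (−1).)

-2

The side chains ionized at physiological pH are Lys/Arg (+1) and Asp/Glu (−1); with His treated as neutral, nothing else contributes.
Positive (K, R): Arg8, Arg16, Lys20 → +3.
Negative (D, E): Glu1, Asp14, Asp15, Glu17, Asp19 → −5.
The N-terminus (+1) and C-terminus (−1) cancel.
Net charge = (+3) + (−5) = −2.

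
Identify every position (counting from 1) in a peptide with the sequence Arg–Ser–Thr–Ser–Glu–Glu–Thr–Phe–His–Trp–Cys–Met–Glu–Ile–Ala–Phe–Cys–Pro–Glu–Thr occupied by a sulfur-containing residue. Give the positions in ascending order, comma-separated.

11, 12, 17

Only Cys (C) and Met (M) have a sulfur atom in the side chain.
Matching residues: Cys11, Met12, Cys17.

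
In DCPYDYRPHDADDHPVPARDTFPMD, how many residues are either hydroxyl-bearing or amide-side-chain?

3

Hydroxyl-bearing: S, T, Y. Amide-side-chain: N, Q.
Hydroxyl-bearing residues here: Y4, Y6, T21 (3).
Amide-side-chain residues here: none (0).
The two groups share no amino acid, so total = 3 + 0 = 3.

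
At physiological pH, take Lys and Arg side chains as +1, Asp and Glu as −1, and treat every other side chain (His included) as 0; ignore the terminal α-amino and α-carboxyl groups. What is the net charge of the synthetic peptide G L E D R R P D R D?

Positive (K, R): R5, R6, R9 → +3.
Negative (D, E): E3, D4, D8, D10 → −4.
Net charge = (+3) + (−4) = −1.

-1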